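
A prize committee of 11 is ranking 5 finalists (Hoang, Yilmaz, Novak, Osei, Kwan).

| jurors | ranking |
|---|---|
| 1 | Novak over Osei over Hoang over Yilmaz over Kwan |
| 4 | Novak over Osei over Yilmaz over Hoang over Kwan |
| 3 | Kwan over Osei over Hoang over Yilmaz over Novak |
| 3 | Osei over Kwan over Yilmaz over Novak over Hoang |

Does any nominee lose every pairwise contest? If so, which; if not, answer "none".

Hoang

Head-to-head results (11 jurors):
Hoang vs Yilmaz: Hoang preferred on 1+3 = 4 ballots; Yilmaz wins 7–4.
Hoang vs Novak: Novak wins 8–3.
Hoang vs Osei: 0 to 11, Osei.
Hoang vs Kwan: Hoang preferred on 1+4 = 5 ballots; Kwan wins 6–5.
Yilmaz–Novak: Yilmaz 6–5.
Yilmaz vs Osei: Yilmaz is ranked higher on 0 ballots, Osei on 11. Osei wins 11–0.
Yilmaz vs Kwan: Yilmaz is ranked higher on 1+4 = 5 ballots, Kwan on 6. Kwan wins 6–5.
Novak vs Osei: Osei, 6–5.
Novak vs Kwan: Novak preferred on 1+4 = 5 ballots; Kwan wins 6–5.
Osei–Kwan: Osei 8–3.
Only Hoang has no wins; Hoang is the Condorcet loser.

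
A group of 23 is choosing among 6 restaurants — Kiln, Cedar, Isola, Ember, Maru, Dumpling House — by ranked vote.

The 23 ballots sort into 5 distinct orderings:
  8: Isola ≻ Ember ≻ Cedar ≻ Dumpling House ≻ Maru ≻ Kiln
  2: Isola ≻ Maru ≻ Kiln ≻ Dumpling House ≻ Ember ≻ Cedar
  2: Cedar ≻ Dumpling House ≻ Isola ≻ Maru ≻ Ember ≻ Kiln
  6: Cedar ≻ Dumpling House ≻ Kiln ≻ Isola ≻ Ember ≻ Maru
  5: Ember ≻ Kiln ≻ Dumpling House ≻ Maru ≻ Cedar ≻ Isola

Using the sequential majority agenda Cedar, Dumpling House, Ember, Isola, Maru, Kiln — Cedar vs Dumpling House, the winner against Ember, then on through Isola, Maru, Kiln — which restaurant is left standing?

Isola

Round 1: Cedar vs Dumpling House — 16–7, Cedar advances.
Round 2: Cedar vs Ember — 8–15, Ember advances.
Round 3: Ember vs Isola — 5–18, Isola advances.
Round 4: Isola vs Maru — 18–5, Isola advances.
Round 5: Isola vs Kiln — 12–11, Isola advances.
Isola survives the agenda.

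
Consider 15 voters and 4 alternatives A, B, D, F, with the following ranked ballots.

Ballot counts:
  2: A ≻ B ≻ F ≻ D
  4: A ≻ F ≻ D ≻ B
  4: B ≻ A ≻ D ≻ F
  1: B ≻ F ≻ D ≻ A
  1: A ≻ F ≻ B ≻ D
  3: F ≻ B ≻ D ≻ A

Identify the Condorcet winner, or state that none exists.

none

Check each pair by majority over 15 ballots:
A vs B: B, 8–7.
A vs D: A, 11–4.
A vs F: A wins 11–4.
B vs D: 2+4+1+1+3 = 11 for B, 4 for D — B by 11–4.
B–F: F 8–7.
D vs F: 4 for D, 11 for F — F by 11–4.
Every alternative loses at least once (A loses to B; B loses to F; D loses to A; F loses to A). The majority relation contains the cycle A → F → B → A, so there is no Condorcet winner.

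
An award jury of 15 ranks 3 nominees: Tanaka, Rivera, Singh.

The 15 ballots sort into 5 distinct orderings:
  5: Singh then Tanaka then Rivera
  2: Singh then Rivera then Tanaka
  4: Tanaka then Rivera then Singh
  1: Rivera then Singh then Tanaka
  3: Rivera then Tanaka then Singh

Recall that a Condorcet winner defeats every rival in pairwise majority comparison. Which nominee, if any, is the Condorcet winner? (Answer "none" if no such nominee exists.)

Head-to-head results (15 jurors):
Tanaka vs Rivera: Tanaka, 9–6.
Tanaka–Singh: Singh 8–7.
Rivera vs Singh: Rivera, 8–7.
No nominee is unbeaten: Tanaka loses to Singh; Rivera loses to Tanaka; Singh loses to Rivera. In particular Tanaka beats Rivera beats Singh beats Tanaka is a majority cycle — no Condorcet winner exists.

none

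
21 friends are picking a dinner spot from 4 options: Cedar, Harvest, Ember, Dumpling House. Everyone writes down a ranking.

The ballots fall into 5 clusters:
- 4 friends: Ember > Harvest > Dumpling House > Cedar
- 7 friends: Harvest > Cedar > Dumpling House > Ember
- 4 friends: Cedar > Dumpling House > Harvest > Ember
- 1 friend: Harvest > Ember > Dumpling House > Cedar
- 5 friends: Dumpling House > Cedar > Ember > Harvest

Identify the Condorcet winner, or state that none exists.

Harvest

Head-to-head results (21 friends):
Cedar vs Harvest: 4+5 = 9 for Cedar, 12 for Harvest — Harvest by 12–9.
Cedar–Ember: Cedar 16–5.
Cedar vs Dumpling House: 7+4 = 11 for Cedar, 10 for Dumpling House — Cedar by 11–10.
Harvest vs Ember: Harvest, 12–9.
Harvest vs Dumpling House: Harvest, 12–9.
Ember vs Dumpling House: Dumpling House, 16–5.
Harvest beats each of Cedar, Ember, Dumpling House — Harvest is the Condorcet winner.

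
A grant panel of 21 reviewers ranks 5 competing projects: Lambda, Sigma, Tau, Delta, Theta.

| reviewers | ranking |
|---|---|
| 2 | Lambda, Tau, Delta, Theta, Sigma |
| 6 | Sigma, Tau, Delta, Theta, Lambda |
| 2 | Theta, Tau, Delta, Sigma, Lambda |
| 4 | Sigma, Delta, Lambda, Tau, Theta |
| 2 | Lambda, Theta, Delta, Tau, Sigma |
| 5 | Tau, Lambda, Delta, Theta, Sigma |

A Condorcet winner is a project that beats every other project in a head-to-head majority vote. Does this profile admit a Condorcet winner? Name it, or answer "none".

Tau

Check each pair by majority over 21 ballots:
Lambda vs Sigma: Sigma wins 12–9.
Lambda–Tau: Tau 13–8.
Lambda vs Delta: Delta, 12–9.
Lambda vs Theta: Lambda, 13–8.
Sigma vs Tau: Tau wins 11–10.
Sigma–Delta: Delta 11–10.
Sigma–Theta: Theta 11–10.
Tau–Delta: Tau 15–6.
Tau–Theta: Tau 17–4.
Delta vs Theta: Delta wins 17–4.
Tau beats each of Lambda, Sigma, Delta, Theta — Tau is the Condorcet winner.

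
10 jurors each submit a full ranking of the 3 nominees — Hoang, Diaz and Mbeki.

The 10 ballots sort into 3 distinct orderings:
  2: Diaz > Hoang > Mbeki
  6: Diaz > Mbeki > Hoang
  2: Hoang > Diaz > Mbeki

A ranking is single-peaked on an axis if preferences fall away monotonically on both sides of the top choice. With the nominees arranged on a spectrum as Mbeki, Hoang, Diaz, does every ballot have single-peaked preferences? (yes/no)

Axis positions: Mbeki=1, Hoang=2, Diaz=3.
Bloc 1 (peak Diaz at position 3): ranking walks positions 3-2-1, expanding outward from the peak — single-peaked.
Bloc 2: ranking walks positions 3-1-2; Mbeki is ranked above Hoang even though Hoang lies between Mbeki and the peak Diaz on the axis — preferences dip and rise again. Not single-peaked.
Bloc 3 (peak Hoang at position 2): ranking walks positions 2-3-1, expanding outward from the peak — single-peaked.
Bloc 2 violates single-peakedness, so the profile is not single-peaked on this axis.

no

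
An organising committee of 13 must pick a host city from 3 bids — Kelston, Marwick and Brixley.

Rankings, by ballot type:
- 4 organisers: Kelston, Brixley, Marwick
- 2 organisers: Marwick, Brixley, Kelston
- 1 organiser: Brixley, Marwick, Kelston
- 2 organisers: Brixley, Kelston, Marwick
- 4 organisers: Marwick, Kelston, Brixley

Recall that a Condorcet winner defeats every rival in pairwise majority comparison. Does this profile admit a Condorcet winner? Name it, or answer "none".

none

Pairwise majorities:
Kelston–Marwick: Marwick 7–6.
Kelston vs Brixley: 4+4 = 8 for Kelston, 5 for Brixley — Kelston by 8–5.
Marwick vs Brixley: Marwick preferred on 2+4 = 6 ballots; Brixley wins 7–6.
No city is unbeaten: Kelston loses to Marwick; Marwick loses to Brixley; Brixley loses to Kelston. In particular Kelston beats Brixley beats Marwick beats Kelston is a majority cycle — no Condorcet winner exists.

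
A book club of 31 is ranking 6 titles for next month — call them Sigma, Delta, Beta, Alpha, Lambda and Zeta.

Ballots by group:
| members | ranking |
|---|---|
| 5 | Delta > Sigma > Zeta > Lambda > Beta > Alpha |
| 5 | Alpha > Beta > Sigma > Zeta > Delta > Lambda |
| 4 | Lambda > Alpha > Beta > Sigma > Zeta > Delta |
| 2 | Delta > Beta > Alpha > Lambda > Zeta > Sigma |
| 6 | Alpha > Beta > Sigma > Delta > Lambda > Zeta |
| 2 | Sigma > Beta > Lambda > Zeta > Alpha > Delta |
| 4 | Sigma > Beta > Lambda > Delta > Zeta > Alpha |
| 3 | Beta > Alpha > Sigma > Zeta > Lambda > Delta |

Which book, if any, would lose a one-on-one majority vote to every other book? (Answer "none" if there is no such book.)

Head-to-head results (31 members):
Sigma vs Delta: Sigma wins 24–7.
Sigma vs Beta: 5+2+4 = 11 for Sigma, 20 for Beta — Beta by 20–11.
Sigma vs Alpha: 5+2+4 = 11 for Sigma, 20 for Alpha — Alpha by 20–11.
Sigma vs Lambda: Sigma, 25–6.
Sigma vs Zeta: Sigma is ranked higher on 29 ballots, Zeta on 2. Sigma wins 29–2.
Delta–Beta: Beta 24–7.
Delta vs Alpha: Delta preferred on 5+2+4 = 11 ballots; Alpha wins 20–11.
Delta–Lambda: Delta 18–13.
Delta–Zeta: Delta 17–14.
Beta vs Alpha: Beta is ranked higher on 5+2+2+4+3 = 16 ballots, Alpha on 15. Beta wins 16–15.
Beta vs Lambda: Beta preferred on 5+2+6+2+4+3 = 22 ballots; Beta wins 22–9.
Beta vs Zeta: Beta wins 26–5.
Alpha vs Lambda: Alpha preferred on 5+2+6+3 = 16 ballots; Alpha wins 16–15.
Alpha vs Zeta: Alpha preferred on 5+4+2+6+3 = 20 ballots; Alpha wins 20–11.
Lambda vs Zeta: Lambda preferred on 4+2+6+2+4 = 18 ballots; Lambda wins 18–13.
Zeta loses to every other book — it is the Condorcet loser.

Zeta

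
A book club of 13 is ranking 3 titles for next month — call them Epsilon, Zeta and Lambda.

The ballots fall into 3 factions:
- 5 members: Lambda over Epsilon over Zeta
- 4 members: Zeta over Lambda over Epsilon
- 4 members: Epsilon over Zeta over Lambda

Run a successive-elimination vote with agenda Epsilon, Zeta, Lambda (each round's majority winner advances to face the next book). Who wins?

Lambda

Round 1: Epsilon vs Zeta — 9–4, Epsilon advances.
Round 2: Epsilon vs Lambda — 4–9, Lambda advances.
Lambda survives the agenda.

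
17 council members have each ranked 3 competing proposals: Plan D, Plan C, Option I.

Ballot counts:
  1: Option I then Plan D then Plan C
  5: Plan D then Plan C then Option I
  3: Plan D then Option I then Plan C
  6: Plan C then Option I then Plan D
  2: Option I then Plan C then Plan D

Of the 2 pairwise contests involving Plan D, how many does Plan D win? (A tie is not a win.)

Plan D against each rival (17 council members):
Plan D vs Plan C: 9 to 8, Plan D.
Plan D vs Option I: 8 to 9, Option I.
Plan D beats Plan C; loses to Option I — 1 pairwise win.

1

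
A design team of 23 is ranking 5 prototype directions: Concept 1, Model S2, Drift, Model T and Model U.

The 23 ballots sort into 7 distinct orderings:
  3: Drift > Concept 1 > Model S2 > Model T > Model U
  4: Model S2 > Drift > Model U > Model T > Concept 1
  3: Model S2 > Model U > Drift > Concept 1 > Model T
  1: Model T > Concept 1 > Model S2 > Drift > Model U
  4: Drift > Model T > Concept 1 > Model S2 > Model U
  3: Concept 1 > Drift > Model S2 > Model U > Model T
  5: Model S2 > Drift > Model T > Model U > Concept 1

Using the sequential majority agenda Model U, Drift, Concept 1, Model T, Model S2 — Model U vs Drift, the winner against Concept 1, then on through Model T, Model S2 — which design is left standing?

Model S2

Round 1: Model U vs Drift — 3–20, Drift advances.
Round 2: Drift vs Concept 1 — 19–4, Drift advances.
Round 3: Drift vs Model T — 22–1, Drift advances.
Round 4: Drift vs Model S2 — 10–13, Model S2 advances.
The agenda winner is Model S2.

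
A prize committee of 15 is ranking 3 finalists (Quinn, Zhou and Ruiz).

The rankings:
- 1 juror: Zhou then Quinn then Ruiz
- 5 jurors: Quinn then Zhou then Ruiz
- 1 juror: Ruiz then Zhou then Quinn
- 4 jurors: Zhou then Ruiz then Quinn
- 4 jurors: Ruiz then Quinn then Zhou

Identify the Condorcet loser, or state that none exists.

none

Head-to-head results (15 jurors):
Quinn vs Zhou: 5+4 = 9 for Quinn, 6 for Zhou — Quinn by 9–6.
Quinn vs Ruiz: 6 to 9, Ruiz.
Zhou vs Ruiz: 10 to 5, Zhou.
Each nominee has at least one pairwise win (Quinn beats Zhou; Zhou beats Ruiz; Ruiz beats Quinn) — no Condorcet loser.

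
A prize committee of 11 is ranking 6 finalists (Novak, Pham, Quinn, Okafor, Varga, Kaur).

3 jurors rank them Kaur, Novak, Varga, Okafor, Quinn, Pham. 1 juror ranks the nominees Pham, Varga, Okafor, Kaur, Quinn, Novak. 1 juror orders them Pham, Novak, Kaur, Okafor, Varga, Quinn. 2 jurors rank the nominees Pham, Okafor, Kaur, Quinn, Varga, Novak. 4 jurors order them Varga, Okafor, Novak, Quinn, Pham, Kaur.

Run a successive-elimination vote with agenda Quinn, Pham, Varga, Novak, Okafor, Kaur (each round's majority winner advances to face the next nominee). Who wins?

Kaur

Round 1: Quinn vs Pham — 7–4, Quinn advances.
Round 2: Quinn vs Varga — 2–9, Varga advances.
Round 3: Varga vs Novak — 7–4, Varga advances.
Round 4: Varga vs Okafor — 8–3, Varga advances.
Round 5: Varga vs Kaur — 5–6, Kaur advances.
The agenda winner is Kaur.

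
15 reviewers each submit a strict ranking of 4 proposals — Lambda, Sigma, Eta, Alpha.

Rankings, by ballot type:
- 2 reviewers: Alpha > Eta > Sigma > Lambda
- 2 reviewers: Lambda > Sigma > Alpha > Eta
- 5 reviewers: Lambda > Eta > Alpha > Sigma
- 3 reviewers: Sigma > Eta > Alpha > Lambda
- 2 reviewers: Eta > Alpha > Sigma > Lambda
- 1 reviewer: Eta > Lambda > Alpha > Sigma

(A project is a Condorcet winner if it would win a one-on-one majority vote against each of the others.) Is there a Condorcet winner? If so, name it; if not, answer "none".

Eta

Pairwise majorities:
Lambda–Sigma: Lambda 8–7.
Lambda–Eta: Eta 8–7.
Lambda vs Alpha: Lambda, 8–7.
Sigma vs Eta: Eta wins 10–5.
Sigma vs Alpha: Alpha wins 10–5.
Eta vs Alpha: Eta wins 11–4.
Eta beats each of Lambda, Sigma, Alpha — Eta is the Condorcet winner.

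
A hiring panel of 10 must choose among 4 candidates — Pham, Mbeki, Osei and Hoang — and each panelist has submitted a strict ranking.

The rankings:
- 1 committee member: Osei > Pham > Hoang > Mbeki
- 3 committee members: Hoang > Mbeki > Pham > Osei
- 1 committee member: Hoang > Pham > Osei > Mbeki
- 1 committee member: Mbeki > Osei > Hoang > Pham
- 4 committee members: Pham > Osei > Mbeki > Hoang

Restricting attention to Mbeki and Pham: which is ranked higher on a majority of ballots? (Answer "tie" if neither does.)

Ballots ranking Mbeki above Pham: 3 + 1 = 4.
Ballots ranking Pham above Mbeki: 10 − 4 = 6.
Pham wins the head-to-head 6–4.

Pham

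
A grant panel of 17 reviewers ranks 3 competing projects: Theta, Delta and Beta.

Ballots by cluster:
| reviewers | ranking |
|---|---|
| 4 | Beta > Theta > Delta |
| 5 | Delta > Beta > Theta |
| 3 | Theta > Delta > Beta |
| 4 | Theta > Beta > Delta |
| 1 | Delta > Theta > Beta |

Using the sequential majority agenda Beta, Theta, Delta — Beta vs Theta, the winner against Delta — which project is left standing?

Delta

Round 1: Beta vs Theta — 9–8, Beta advances.
Round 2: Beta vs Delta — 8–9, Delta advances.
The agenda winner is Delta.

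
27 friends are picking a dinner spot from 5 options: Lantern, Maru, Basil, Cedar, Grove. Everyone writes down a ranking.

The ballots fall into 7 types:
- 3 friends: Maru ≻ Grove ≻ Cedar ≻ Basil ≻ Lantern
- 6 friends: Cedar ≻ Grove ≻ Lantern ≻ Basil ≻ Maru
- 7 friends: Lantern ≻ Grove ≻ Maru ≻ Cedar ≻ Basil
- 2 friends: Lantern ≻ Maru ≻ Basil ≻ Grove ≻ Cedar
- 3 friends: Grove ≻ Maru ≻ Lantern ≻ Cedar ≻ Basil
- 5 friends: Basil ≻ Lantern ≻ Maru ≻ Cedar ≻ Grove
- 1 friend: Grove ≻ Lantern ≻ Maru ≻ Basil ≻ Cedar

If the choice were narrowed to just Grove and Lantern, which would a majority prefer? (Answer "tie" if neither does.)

Ballots ranking Grove above Lantern: 3 + 6 + 3 + 1 = 13.
Ballots ranking Lantern above Grove: 27 − 13 = 14.
Lantern wins the head-to-head 14–13.

Lantern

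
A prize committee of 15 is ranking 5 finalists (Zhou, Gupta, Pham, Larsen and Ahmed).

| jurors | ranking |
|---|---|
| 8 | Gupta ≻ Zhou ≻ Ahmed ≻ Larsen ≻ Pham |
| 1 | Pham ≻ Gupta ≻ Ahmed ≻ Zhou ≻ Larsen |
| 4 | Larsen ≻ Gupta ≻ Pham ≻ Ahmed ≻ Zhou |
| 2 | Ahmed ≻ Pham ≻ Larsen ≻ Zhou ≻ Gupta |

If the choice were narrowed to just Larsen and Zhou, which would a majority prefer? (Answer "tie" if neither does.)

Zhou

Ballots ranking Larsen above Zhou: 4 + 2 = 6.
Ballots ranking Zhou above Larsen: 15 − 6 = 9.
Zhou wins the head-to-head 9–6.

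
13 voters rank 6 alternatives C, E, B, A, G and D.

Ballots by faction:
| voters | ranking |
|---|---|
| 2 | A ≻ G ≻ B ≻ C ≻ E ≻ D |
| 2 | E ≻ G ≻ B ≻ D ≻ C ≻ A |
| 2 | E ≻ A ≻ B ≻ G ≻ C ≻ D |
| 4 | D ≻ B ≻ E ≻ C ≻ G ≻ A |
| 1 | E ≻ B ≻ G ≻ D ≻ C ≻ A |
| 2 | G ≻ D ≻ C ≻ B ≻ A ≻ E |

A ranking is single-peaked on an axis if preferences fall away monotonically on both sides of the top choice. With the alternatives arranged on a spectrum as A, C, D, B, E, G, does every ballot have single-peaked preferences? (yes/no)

Axis positions: A=1, C=2, D=3, B=4, E=5, G=6.
Faction 1: ranking walks positions 1-6-4-2-5-3; G is ranked above C even though C lies between G and the peak A on the axis — preferences dip and rise again. Not single-peaked.
Faction 2 (peak E at position 5): ranking walks positions 5-6-4-3-2-1, expanding outward from the peak — single-peaked.
Faction 3: ranking walks positions 5-1-4-6-2-3; A is ranked above B even though B lies between A and the peak E on the axis — preferences dip and rise again. Not single-peaked.
Faction 4 (peak D at position 3): ranking walks positions 3-4-5-2-6-1, expanding outward from the peak — single-peaked.
Faction 5 (peak E at position 5): ranking walks positions 5-4-6-3-2-1, expanding outward from the peak — single-peaked.
Faction 6: ranking walks positions 6-3-2-4-1-5; D is ranked above E even though E lies between D and the peak G on the axis — preferences dip and rise again. Not single-peaked.
Faction 1 violates single-peakedness, so the profile is not single-peaked on this axis.

no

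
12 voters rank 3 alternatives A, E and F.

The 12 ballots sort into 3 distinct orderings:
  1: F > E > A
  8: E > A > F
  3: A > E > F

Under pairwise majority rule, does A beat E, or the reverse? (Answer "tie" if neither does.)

Ballots ranking A above E: 3.
Ballots ranking E above A: 12 − 3 = 9.
E wins the head-to-head 9–3.

E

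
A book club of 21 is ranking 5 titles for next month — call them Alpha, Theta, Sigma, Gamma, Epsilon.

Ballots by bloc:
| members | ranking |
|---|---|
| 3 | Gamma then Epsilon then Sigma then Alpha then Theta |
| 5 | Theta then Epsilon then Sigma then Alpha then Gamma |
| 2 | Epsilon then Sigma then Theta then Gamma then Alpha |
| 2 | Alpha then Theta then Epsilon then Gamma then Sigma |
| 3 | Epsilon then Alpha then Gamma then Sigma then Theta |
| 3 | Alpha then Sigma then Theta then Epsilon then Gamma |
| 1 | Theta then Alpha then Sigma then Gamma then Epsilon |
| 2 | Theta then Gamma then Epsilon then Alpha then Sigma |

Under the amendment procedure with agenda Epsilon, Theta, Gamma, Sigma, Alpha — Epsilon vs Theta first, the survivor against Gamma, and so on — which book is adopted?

Round 1: Epsilon vs Theta — 8–13, Theta advances.
Round 2: Theta vs Gamma — 15–6, Theta advances.
Round 3: Theta vs Sigma — 10–11, Sigma advances.
Round 4: Sigma vs Alpha — 10–11, Alpha advances.
The agenda winner is Alpha.

Alpha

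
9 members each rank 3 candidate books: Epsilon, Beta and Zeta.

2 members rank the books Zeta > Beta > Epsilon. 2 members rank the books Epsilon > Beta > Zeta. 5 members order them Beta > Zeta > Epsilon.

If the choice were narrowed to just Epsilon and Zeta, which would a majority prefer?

Ballots ranking Epsilon above Zeta: 2.
Ballots ranking Zeta above Epsilon: 9 − 2 = 7.
Zeta wins the head-to-head 7–2.

Zeta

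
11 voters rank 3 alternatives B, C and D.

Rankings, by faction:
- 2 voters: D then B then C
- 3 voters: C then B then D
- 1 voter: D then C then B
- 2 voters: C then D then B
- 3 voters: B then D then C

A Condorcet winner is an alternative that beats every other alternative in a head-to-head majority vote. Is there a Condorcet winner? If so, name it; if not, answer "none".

Check each pair by majority over 11 ballots:
B–C: C 6–5.
B vs D: B is ranked higher on 3+3 = 6 ballots, D on 5. B wins 6–5.
C vs D: C preferred on 3+2 = 5 ballots; D wins 6–5.
Every alternative loses at least once (B loses to C; C loses to D; D loses to B). The majority relation contains the cycle B > D > C > B, so there is no Condorcet winner.

none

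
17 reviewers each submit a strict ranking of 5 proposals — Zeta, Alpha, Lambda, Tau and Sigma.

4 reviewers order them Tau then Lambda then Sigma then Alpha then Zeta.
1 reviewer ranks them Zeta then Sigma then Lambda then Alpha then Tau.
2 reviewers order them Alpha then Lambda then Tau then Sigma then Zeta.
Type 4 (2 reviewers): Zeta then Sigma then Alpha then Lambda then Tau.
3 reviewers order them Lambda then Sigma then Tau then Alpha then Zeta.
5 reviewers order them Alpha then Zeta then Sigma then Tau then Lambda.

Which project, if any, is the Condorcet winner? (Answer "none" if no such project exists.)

none

Pairwise majorities:
Zeta vs Alpha: 3 to 14, Alpha.
Zeta vs Lambda: Zeta is ranked higher on 1+2+5 = 8 ballots, Lambda on 9. Lambda wins 9–8.
Zeta–Tau: Tau 9–8.
Zeta–Sigma: Sigma 9–8.
Alpha–Lambda: Alpha 9–8.
Alpha vs Tau: Alpha, 10–7.
Alpha vs Sigma: 2+5 = 7 for Alpha, 10 for Sigma — Sigma by 10–7.
Lambda–Tau: Tau 9–8.
Lambda vs Sigma: Lambda preferred on 4+2+3 = 9 ballots; Lambda wins 9–8.
Tau vs Sigma: Sigma wins 11–6.
Each project drops at least one matchup (Zeta loses to Alpha; Alpha loses to Sigma; Lambda loses to Alpha; Tau loses to Alpha; Sigma loses to Lambda); the cycle Alpha beats Lambda beats Sigma beats Alpha rules out a Condorcet winner.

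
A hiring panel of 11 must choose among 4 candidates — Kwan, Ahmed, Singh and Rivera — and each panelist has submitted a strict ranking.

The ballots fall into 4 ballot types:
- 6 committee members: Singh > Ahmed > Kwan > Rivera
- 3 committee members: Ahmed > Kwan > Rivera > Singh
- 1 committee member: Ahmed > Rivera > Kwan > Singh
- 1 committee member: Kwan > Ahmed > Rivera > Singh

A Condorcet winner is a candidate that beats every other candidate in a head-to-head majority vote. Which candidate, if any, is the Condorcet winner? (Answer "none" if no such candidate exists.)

Check each pair by majority over 11 ballots:
Kwan vs Ahmed: 1 to 10, Ahmed.
Kwan vs Singh: Kwan is ranked higher on 3+1+1 = 5 ballots, Singh on 6. Singh wins 6–5.
Kwan vs Rivera: 10 to 1, Kwan.
Ahmed vs Singh: 3+1+1 = 5 for Ahmed, 6 for Singh — Singh by 6–5.
Ahmed vs Rivera: Ahmed is ranked higher on 6+3+1+1 = 11 ballots, Rivera on 0. Ahmed wins 11–0.
Singh vs Rivera: 6 for Singh, 5 for Rivera — Singh by 6–5.
Singh wins every pairwise contest, so Singh is the Condorcet winner.

Singh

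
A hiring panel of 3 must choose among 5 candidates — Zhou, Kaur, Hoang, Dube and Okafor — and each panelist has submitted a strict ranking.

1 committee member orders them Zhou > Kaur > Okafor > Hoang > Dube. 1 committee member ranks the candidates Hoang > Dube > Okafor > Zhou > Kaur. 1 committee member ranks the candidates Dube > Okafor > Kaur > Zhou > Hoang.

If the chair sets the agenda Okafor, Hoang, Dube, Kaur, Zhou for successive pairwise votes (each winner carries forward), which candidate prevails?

Dube

Round 1: Okafor vs Hoang — 2–1, Okafor advances.
Round 2: Okafor vs Dube — 1–2, Dube advances.
Round 3: Dube vs Kaur — 2–1, Dube advances.
Round 4: Dube vs Zhou — 2–1, Dube advances.
The agenda winner is Dube.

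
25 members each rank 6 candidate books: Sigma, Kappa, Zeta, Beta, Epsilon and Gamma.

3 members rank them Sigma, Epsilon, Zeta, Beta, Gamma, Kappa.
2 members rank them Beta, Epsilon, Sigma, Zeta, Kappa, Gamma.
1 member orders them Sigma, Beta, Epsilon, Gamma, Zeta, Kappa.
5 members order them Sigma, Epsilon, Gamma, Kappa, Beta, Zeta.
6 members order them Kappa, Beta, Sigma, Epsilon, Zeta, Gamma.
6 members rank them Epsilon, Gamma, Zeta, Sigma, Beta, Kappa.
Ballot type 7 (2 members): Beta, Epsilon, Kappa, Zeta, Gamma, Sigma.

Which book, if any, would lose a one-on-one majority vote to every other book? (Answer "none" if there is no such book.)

Pairwise majorities:
Sigma vs Kappa: Sigma wins 17–8.
Sigma–Zeta: Sigma 17–8.
Sigma–Beta: Sigma 15–10.
Sigma vs Epsilon: 15 to 10, Sigma.
Sigma vs Gamma: Sigma, 17–8.
Kappa vs Zeta: 13 to 12, Kappa.
Kappa vs Beta: Beta wins 14–11.
Kappa–Epsilon: Epsilon 19–6.
Kappa vs Gamma: 10 to 15, Gamma.
Zeta–Beta: Beta 16–9.
Zeta–Epsilon: Epsilon 25–0.
Zeta vs Gamma: Zeta wins 13–12.
Beta vs Epsilon: Beta is ranked higher on 2+1+6+2 = 11 ballots, Epsilon on 14. Epsilon wins 14–11.
Beta vs Gamma: Beta wins 14–11.
Epsilon vs Gamma: Epsilon wins 25–0.
Each book has at least one pairwise win (Sigma beats Kappa; Kappa beats Zeta; Zeta beats Gamma; Beta beats Kappa; Epsilon beats Kappa; Gamma beats Kappa) — no Condorcet loser.

none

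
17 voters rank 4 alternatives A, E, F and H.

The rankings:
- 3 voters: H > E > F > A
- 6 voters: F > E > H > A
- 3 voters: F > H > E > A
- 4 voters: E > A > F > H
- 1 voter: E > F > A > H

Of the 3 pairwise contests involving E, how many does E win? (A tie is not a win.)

E against each rival (17 voters):
E–A: E 17–0.
E vs F: F wins 9–8.
E vs H: E, 11–6.
E beats A, H; loses to F — 2 pairwise wins.

2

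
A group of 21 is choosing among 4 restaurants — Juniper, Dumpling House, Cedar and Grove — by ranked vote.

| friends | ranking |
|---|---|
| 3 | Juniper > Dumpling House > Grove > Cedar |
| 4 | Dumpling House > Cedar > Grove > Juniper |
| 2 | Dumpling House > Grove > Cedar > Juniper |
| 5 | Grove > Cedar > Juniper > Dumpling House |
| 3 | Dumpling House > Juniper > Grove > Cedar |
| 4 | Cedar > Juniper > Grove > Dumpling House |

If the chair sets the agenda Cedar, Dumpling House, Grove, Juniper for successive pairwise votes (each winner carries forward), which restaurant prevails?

Round 1: Cedar vs Dumpling House — 9–12, Dumpling House advances.
Round 2: Dumpling House vs Grove — 12–9, Dumpling House advances.
Round 3: Dumpling House vs Juniper — 9–12, Juniper advances.
The agenda winner is Juniper.

Juniper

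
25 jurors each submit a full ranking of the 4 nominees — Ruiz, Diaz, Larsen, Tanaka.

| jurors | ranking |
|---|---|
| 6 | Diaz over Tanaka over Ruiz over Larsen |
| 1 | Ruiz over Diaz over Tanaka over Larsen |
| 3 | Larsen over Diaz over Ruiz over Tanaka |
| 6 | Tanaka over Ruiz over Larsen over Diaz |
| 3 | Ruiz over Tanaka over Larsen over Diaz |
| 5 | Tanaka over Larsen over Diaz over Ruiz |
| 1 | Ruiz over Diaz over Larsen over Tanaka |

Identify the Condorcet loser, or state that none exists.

Head-to-head results (25 jurors):
Ruiz vs Diaz: 11 to 14, Diaz.
Ruiz vs Larsen: 6+1+6+3+1 = 17 for Ruiz, 8 for Larsen — Ruiz by 17–8.
Ruiz vs Tanaka: 8 to 17, Tanaka.
Diaz vs Larsen: 6+1+1 = 8 for Diaz, 17 for Larsen — Larsen by 17–8.
Diaz vs Tanaka: Tanaka, 14–11.
Larsen vs Tanaka: 3+1 = 4 for Larsen, 21 for Tanaka — Tanaka by 21–4.
Each nominee has at least one pairwise win (Ruiz beats Larsen; Diaz beats Ruiz; Larsen beats Diaz; Tanaka beats Ruiz) — no Condorcet loser.

none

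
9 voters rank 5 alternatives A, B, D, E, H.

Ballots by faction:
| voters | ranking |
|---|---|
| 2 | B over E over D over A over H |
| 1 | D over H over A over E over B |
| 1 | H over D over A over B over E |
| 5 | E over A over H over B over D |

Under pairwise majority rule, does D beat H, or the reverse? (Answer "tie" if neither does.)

Ballots ranking D above H: 2 + 1 = 3.
Ballots ranking H above D: 9 − 3 = 6.
H wins the head-to-head 6–3.

H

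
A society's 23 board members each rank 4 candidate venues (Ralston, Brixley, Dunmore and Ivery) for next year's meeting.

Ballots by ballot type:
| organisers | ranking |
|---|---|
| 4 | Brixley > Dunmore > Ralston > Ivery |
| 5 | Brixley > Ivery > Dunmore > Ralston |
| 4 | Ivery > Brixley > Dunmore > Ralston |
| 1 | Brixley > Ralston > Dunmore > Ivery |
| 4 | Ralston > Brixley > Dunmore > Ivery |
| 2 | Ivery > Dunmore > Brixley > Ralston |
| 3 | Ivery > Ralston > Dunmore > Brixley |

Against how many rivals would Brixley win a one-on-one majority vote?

3

Brixley against each rival (23 organisers):
Brixley vs Ralston: Brixley, 16–7.
Brixley vs Dunmore: 4+5+4+1+4 = 18 for Brixley, 5 for Dunmore — Brixley by 18–5.
Brixley–Ivery: Brixley 14–9.
Brixley beats Ralston, Dunmore, Ivery — 3 pairwise wins.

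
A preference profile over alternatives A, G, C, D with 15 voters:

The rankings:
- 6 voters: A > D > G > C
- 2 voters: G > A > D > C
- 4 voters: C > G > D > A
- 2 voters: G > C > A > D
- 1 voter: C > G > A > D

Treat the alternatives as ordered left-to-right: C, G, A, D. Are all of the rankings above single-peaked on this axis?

Axis positions: C=1, G=2, A=3, D=4.
Bloc 1 (peak A at position 3): ranking walks positions 3-4-2-1, expanding outward from the peak — single-peaked.
Bloc 2 (peak G at position 2): ranking walks positions 2-3-4-1, expanding outward from the peak — single-peaked.
Bloc 3: ranking walks positions 1-2-4-3; D is ranked above A even though A lies between D and the peak C on the axis — preferences dip and rise again. Not single-peaked.
Bloc 4 (peak G at position 2): ranking walks positions 2-1-3-4, expanding outward from the peak — single-peaked.
Bloc 5 (peak C at position 1): ranking walks positions 1-2-3-4, expanding outward from the peak — single-peaked.
Bloc 3 violates single-peakedness, so the profile is not single-peaked on this axis.

no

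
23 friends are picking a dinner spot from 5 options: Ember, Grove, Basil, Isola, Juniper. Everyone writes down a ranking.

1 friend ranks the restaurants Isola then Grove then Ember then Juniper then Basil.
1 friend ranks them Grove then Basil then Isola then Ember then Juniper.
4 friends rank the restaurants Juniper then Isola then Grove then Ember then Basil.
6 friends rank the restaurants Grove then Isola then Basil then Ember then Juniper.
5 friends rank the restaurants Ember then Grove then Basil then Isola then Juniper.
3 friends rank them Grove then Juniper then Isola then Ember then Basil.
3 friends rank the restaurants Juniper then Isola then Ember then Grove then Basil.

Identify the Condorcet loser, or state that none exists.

Head-to-head results (23 friends):
Ember vs Grove: Grove, 15–8.
Ember vs Basil: Ember wins 16–7.
Ember vs Isola: Ember preferred on 5 ballots; Isola wins 18–5.
Ember vs Juniper: Ember preferred on 1+1+6+5 = 13 ballots; Ember wins 13–10.
Grove vs Basil: Grove is ranked higher on 23 ballots, Basil on 0. Grove wins 23–0.
Grove vs Isola: Grove preferred on 1+6+5+3 = 15 ballots; Grove wins 15–8.
Grove vs Juniper: Grove is ranked higher on 1+1+6+5+3 = 16 ballots, Juniper on 7. Grove wins 16–7.
Basil–Isola: Isola 17–6.
Basil vs Juniper: 1+6+5 = 12 for Basil, 11 for Juniper — Basil by 12–11.
Isola vs Juniper: Isola, 13–10.
Juniper loses to every other restaurant — it is the Condorcet loser.

Juniper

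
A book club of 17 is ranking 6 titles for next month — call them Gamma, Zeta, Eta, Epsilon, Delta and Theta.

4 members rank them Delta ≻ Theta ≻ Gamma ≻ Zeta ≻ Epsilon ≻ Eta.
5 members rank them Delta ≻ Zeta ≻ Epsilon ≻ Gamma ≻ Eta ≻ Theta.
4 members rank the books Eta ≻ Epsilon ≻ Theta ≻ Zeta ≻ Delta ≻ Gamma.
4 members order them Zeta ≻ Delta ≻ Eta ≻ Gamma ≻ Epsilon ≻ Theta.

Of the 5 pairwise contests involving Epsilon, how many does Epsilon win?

Epsilon against each rival (17 members):
Epsilon vs Gamma: Epsilon wins 9–8.
Epsilon vs Zeta: Epsilon is ranked higher on 4 ballots, Zeta on 13. Zeta wins 13–4.
Epsilon vs Eta: 9 to 8, Epsilon.
Epsilon vs Delta: Delta wins 13–4.
Epsilon vs Theta: Epsilon wins 13–4.
Epsilon beats Gamma, Eta, Theta; loses to Zeta, Delta — 3 pairwise wins.

3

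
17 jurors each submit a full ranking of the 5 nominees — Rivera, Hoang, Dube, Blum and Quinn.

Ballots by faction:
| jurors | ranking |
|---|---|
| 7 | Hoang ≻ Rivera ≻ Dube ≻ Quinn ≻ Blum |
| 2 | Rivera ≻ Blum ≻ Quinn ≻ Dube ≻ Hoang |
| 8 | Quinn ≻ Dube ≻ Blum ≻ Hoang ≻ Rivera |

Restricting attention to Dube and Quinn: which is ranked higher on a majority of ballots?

Ballots ranking Dube above Quinn: 7.
Ballots ranking Quinn above Dube: 17 − 7 = 10.
Quinn wins the head-to-head 10–7.

Quinn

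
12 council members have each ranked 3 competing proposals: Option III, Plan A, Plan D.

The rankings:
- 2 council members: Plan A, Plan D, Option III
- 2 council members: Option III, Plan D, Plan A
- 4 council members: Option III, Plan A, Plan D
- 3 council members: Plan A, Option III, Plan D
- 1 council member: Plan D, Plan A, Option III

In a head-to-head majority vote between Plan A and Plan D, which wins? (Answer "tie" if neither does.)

Plan A

Ballots ranking Plan A above Plan D: 2 + 4 + 3 = 9.
Ballots ranking Plan D above Plan A: 12 − 9 = 3.
Plan A wins the head-to-head 9–3.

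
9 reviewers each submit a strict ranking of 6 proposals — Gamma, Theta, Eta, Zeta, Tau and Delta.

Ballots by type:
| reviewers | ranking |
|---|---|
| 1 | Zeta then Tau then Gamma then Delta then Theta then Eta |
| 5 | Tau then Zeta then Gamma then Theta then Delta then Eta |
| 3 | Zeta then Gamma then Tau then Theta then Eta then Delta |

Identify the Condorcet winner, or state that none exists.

Pairwise majorities:
Gamma vs Theta: Gamma preferred on 1+5+3 = 9 ballots; Gamma wins 9–0.
Gamma vs Eta: Gamma is ranked higher on 1+5+3 = 9 ballots, Eta on 0. Gamma wins 9–0.
Gamma vs Zeta: 0 to 9, Zeta.
Gamma vs Tau: Gamma preferred on 3 ballots; Tau wins 6–3.
Gamma vs Delta: Gamma preferred on 1+5+3 = 9 ballots; Gamma wins 9–0.
Theta vs Eta: 9 to 0, Theta.
Theta vs Zeta: 0 to 9, Zeta.
Theta vs Tau: Theta is ranked higher on 0 ballots, Tau on 9. Tau wins 9–0.
Theta vs Delta: Theta preferred on 5+3 = 8 ballots; Theta wins 8–1.
Eta vs Zeta: Eta is ranked higher on 0 ballots, Zeta on 9. Zeta wins 9–0.
Eta vs Tau: Eta is ranked higher on 0 ballots, Tau on 9. Tau wins 9–0.
Eta vs Delta: 3 for Eta, 6 for Delta — Delta by 6–3.
Zeta vs Tau: 1+3 = 4 for Zeta, 5 for Tau — Tau by 5–4.
Zeta vs Delta: 1+5+3 = 9 for Zeta, 0 for Delta — Zeta by 9–0.
Tau vs Delta: 9 to 0, Tau.
Tau wins every pairwise contest, so Tau is the Condorcet winner.

Tau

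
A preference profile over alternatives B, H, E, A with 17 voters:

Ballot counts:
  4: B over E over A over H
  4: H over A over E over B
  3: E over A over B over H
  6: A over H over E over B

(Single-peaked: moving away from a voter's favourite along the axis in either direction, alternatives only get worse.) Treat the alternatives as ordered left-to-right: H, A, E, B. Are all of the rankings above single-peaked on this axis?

yes

Axis positions: H=1, A=2, E=3, B=4.
Ballot type 1 (peak B at position 4): ranking walks positions 4-3-2-1, expanding outward from the peak — single-peaked.
Ballot type 2 (peak H at position 1): ranking walks positions 1-2-3-4, expanding outward from the peak — single-peaked.
Ballot type 3 (peak E at position 3): ranking walks positions 3-2-4-1, expanding outward from the peak — single-peaked.
Ballot type 4 (peak A at position 2): ranking walks positions 2-1-3-4, expanding outward from the peak — single-peaked.
Every ranking is single-peaked on this axis.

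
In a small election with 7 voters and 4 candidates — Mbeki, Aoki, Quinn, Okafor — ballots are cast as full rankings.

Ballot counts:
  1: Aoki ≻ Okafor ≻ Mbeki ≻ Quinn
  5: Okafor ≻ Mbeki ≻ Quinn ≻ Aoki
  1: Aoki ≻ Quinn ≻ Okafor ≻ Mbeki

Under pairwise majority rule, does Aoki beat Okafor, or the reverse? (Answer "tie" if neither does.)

Okafor

Ballots ranking Aoki above Okafor: 1 + 1 = 2.
Ballots ranking Okafor above Aoki: 7 − 2 = 5.
Okafor wins the head-to-head 5–2.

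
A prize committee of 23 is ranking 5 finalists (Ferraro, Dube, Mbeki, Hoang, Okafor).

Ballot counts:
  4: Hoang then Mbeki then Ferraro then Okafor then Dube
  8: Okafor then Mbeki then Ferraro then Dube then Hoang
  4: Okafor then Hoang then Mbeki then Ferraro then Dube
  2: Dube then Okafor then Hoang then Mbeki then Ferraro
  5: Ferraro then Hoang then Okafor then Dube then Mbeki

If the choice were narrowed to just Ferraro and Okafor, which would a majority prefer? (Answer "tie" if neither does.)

Okafor

Ballots ranking Ferraro above Okafor: 4 + 5 = 9.
Ballots ranking Okafor above Ferraro: 23 − 9 = 14.
Okafor wins the head-to-head 14–9.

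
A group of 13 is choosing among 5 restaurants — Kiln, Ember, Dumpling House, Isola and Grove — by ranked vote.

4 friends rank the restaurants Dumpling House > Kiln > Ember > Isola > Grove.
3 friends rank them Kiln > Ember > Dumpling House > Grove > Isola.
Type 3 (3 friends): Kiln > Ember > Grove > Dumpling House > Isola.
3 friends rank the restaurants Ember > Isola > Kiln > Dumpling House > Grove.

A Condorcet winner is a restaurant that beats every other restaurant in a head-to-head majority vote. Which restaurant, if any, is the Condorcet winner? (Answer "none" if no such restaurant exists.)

Pairwise majorities:
Kiln vs Ember: 10 to 3, Kiln.
Kiln vs Dumpling House: 3+3+3 = 9 for Kiln, 4 for Dumpling House — Kiln by 9–4.
Kiln vs Isola: Kiln is ranked higher on 4+3+3 = 10 ballots, Isola on 3. Kiln wins 10–3.
Kiln vs Grove: Kiln preferred on 4+3+3+3 = 13 ballots; Kiln wins 13–0.
Ember vs Dumpling House: 9 to 4, Ember.
Ember vs Isola: 13 to 0, Ember.
Ember vs Grove: 13 to 0, Ember.
Dumpling House vs Isola: 4+3+3 = 10 for Dumpling House, 3 for Isola — Dumpling House by 10–3.
Dumpling House vs Grove: Dumpling House preferred on 4+3+3 = 10 ballots; Dumpling House wins 10–3.
Isola vs Grove: Isola is ranked higher on 4+3 = 7 ballots, Grove on 6. Isola wins 7–6.
Kiln wins every pairwise contest, so Kiln is the Condorcet winner.

Kiln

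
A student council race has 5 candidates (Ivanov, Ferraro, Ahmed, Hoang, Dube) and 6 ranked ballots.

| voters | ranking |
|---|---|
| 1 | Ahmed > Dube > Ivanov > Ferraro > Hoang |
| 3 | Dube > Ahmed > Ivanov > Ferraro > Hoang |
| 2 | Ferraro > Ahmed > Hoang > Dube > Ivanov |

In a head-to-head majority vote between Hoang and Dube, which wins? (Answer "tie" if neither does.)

Ballots ranking Hoang above Dube: 2.
Ballots ranking Dube above Hoang: 6 − 2 = 4.
Dube wins the head-to-head 4–2.

Dube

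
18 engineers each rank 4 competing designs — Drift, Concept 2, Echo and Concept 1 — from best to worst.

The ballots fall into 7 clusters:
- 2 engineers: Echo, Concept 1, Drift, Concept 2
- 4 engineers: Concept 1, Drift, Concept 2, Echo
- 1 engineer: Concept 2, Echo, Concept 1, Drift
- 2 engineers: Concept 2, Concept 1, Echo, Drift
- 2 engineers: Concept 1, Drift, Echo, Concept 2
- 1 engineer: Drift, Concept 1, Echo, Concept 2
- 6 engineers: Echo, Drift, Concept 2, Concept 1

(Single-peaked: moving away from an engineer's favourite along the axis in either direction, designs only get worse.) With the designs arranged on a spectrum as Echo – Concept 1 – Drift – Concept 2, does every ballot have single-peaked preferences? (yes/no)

Axis positions: Echo=1, Concept 1=2, Drift=3, Concept 2=4.
Cluster 1 (peak Echo at position 1): ranking walks positions 1-2-3-4, expanding outward from the peak — single-peaked.
Cluster 2 (peak Concept 1 at position 2): ranking walks positions 2-3-4-1, expanding outward from the peak — single-peaked.
Cluster 3: ranking walks positions 4-1-2-3; Echo is ranked above Drift even though Drift lies between Echo and the peak Concept 2 on the axis — preferences dip and rise again. Not single-peaked.
Cluster 4: ranking walks positions 4-2-1-3; Concept 1 is ranked above Drift even though Drift lies between Concept 1 and the peak Concept 2 on the axis — preferences dip and rise again. Not single-peaked.
Cluster 5 (peak Concept 1 at position 2): ranking walks positions 2-3-1-4, expanding outward from the peak — single-peaked.
Cluster 6 (peak Drift at position 3): ranking walks positions 3-2-1-4, expanding outward from the peak — single-peaked.
Cluster 7: ranking walks positions 1-3-4-2; Drift is ranked above Concept 1 even though Concept 1 lies between Drift and the peak Echo on the axis — preferences dip and rise again. Not single-peaked.
Cluster 3 violates single-peakedness, so the profile is not single-peaked on this axis.

no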